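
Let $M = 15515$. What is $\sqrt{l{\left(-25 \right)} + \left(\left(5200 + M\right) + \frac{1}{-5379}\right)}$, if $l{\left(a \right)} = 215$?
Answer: $\frac{\sqrt{605581100751}}{5379} \approx 144.67$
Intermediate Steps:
$\sqrt{l{\left(-25 \right)} + \left(\left(5200 + M\right) + \frac{1}{-5379}\right)} = \sqrt{215 + \left(\left(5200 + 15515\right) + \frac{1}{-5379}\right)} = \sqrt{215 + \left(20715 - \frac{1}{5379}\right)} = \sqrt{215 + \frac{111425984}{5379}} = \sqrt{\frac{112582469}{5379}} = \frac{\sqrt{605581100751}}{5379}$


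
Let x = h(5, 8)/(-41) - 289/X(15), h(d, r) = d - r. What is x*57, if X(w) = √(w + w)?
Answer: 171/41 - 5491*√30/10 ≈ -3003.4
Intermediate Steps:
X(w) = √2*√w (X(w) = √(2*w) = √2*√w)
x = 3/41 - 289*√30/30 (x = (5 - 1*8)/(-41) - 289*√30/30 = (5 - 8)*(-1/41) - 289*√30/30 = -3*(-1/41) - 289*√30/30 = 3/41 - 289*√30/30 ≈ -52.691)
x*57 = (3/41 - 289*√30/30)*57 = 171/41 - 5491*√30/10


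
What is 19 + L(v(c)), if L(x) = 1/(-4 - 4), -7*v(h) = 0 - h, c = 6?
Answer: 151/8 ≈ 18.875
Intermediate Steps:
v(h) = h/7 (v(h) = -(0 - h)/7 = -(-1)*h/7 = h/7)
L(x) = -⅛ (L(x) = 1/(-8) = -⅛)
19 + L(v(c)) = 19 - ⅛ = 151/8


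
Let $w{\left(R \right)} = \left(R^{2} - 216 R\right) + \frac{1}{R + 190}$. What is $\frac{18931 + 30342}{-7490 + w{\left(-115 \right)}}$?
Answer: $\frac{3695475}{2293126} \approx 1.6115$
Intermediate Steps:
$w{\left(R \right)} = R^{2} + \frac{1}{190 + R} - 216 R$ ($w{\left(R \right)} = \left(R^{2} - 216 R\right) + \frac{1}{190 + R} = R^{2} + \frac{1}{190 + R} - 216 R$)
$\frac{18931 + 30342}{-7490 + w{\left(-115 \right)}} = \frac{18931 + 30342}{-7490 + \frac{1 + \left(-115\right)^{3} - -4719600 - 26 \left(-115\right)^{2}}{190 - 115}} = \frac{49273}{-7490 + \frac{1 - 1520875 + 4719600 - 343850}{75}} = \frac{49273}{-7490 + \frac{1}{75} \cdot 2854876} = \frac{49273}{-7490 + \frac{2854876}{75}} = \frac{49273}{\frac{2293126}{75}} = 49273 \cdot \frac{75}{2293126} = \frac{3695475}{2293126}$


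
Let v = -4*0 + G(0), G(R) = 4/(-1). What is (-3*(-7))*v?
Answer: -84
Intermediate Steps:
G(R) = -4 (G(R) = 4*(-1) = -4)
v = -4 (v = -4*0 - 4 = 0 - 4 = -4)
(-3*(-7))*v = -3*(-7)*(-4) = 21*(-4) = -84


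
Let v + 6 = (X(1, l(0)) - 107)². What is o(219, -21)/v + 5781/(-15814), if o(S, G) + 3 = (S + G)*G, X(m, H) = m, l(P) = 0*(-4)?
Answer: -32680671/44397805 ≈ -0.73609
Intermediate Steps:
l(P) = 0
v = 11230 (v = -6 + (1 - 107)² = -6 + (-106)² = -6 + 11236 = 11230)
o(S, G) = -3 + G*(G + S) (o(S, G) = -3 + (S + G)*G = -3 + (G + S)*G = -3 + G*(G + S))
o(219, -21)/v + 5781/(-15814) = (-3 + (-21)² - 21*219)/11230 + 5781/(-15814) = (-3 + 441 - 4599)*(1/11230) + 5781*(-1/15814) = -4161*1/11230 - 5781/15814 = -4161/11230 - 5781/15814 = -32680671/44397805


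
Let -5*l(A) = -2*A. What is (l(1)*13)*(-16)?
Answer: -416/5 ≈ -83.200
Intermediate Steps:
l(A) = 2*A/5 (l(A) = -(-2)*A/5 = 2*A/5)
(l(1)*13)*(-16) = (((2/5)*1)*13)*(-16) = ((2/5)*13)*(-16) = (26/5)*(-16) = -416/5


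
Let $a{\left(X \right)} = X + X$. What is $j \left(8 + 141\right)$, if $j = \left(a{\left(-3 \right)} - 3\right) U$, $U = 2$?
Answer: $-2682$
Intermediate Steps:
$a{\left(X \right)} = 2 X$
$j = -18$ ($j = \left(2 \left(-3\right) - 3\right) 2 = \left(-6 - 3\right) 2 = \left(-9\right) 2 = -18$)
$j \left(8 + 141\right) = - 18 \left(8 + 141\right) = \left(-18\right) 149 = -2682$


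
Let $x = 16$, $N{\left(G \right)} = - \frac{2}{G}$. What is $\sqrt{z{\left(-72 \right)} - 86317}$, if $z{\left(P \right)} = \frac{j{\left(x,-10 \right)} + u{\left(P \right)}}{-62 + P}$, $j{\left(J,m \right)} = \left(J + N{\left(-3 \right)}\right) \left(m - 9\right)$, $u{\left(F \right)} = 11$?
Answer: $\frac{7 i \sqrt{284669466}}{402} \approx 293.79 i$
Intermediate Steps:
$j{\left(J,m \right)} = \left(-9 + m\right) \left(\frac{2}{3} + J\right)$ ($j{\left(J,m \right)} = \left(J - \frac{2}{-3}\right) \left(m - 9\right) = \left(J - - \frac{2}{3}\right) \left(-9 + m\right) = \left(J + \frac{2}{3}\right) \left(-9 + m\right) = \left(\frac{2}{3} + J\right) \left(-9 + m\right) = \left(-9 + m\right) \left(\frac{2}{3} + J\right)$)
$z{\left(P \right)} = - \frac{917}{3 \left(-62 + P\right)}$ ($z{\left(P \right)} = \frac{\left(-6 - 144 + \frac{2}{3} \left(-10\right) + 16 \left(-10\right)\right) + 11}{-62 + P} = \frac{\left(-6 - 144 - \frac{20}{3} - 160\right) + 11}{-62 + P} = \frac{- \frac{950}{3} + 11}{-62 + P} = - \frac{917}{3 \left(-62 + P\right)}$)
$\sqrt{z{\left(-72 \right)} - 86317} = \sqrt{- \frac{917}{-186 + 3 \left(-72\right)} - 86317} = \sqrt{- \frac{917}{-186 - 216} - 86317} = \sqrt{- \frac{917}{-402} - 86317} = \sqrt{\left(-917\right) \left(- \frac{1}{402}\right) - 86317} = \sqrt{\frac{917}{402} - 86317} = \sqrt{- \frac{34698517}{402}} = \frac{7 i \sqrt{284669466}}{402}$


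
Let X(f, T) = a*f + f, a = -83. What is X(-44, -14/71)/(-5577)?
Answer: -328/507 ≈ -0.64694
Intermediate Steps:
X(f, T) = -82*f (X(f, T) = -83*f + f = -82*f)
X(-44, -14/71)/(-5577) = -82*(-44)/(-5577) = 3608*(-1/5577) = -328/507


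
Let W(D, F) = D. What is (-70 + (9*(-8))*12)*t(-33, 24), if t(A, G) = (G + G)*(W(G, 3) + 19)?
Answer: -1927776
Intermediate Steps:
t(A, G) = 2*G*(19 + G) (t(A, G) = (G + G)*(G + 19) = (2*G)*(19 + G) = 2*G*(19 + G))
(-70 + (9*(-8))*12)*t(-33, 24) = (-70 + (9*(-8))*12)*(2*24*(19 + 24)) = (-70 - 72*12)*(2*24*43) = (-70 - 864)*2064 = -934*2064 = -1927776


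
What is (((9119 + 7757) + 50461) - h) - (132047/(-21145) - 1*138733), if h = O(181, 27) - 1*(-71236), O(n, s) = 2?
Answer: 2851154687/21145 ≈ 1.3484e+5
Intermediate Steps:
h = 71238 (h = 2 - 1*(-71236) = 2 + 71236 = 71238)
(((9119 + 7757) + 50461) - h) - (132047/(-21145) - 1*138733) = (((9119 + 7757) + 50461) - 1*71238) - (132047/(-21145) - 1*138733) = ((16876 + 50461) - 71238) - (132047*(-1/21145) - 138733) = (67337 - 71238) - (-132047/21145 - 138733) = -3901 - 1*(-2933641332/21145) = -3901 + 2933641332/21145 = 2851154687/21145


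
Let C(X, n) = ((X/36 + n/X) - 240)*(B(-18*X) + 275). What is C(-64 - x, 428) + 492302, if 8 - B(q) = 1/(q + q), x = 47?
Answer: 249821544967/591408 ≈ 4.2242e+5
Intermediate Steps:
B(q) = 8 - 1/(2*q) (B(q) = 8 - 1/(q + q) = 8 - 1/(2*q))
C(X, n) = (283 + 1/(36*X))*(-240 + X/36 + n/X) (C(X, n) = ((X/36 + n/X) - 240)*((8 - (-1/(18*X))/2) + 275) = ((X*(1/36) + n/X) - 240)*((8 - (-1)/(36*X)) + 275) = ((X/36 + n/X) - 240)*((8 + 1/(36*X)) + 275) = (-240 + X/36 + n/X)*(283 + 1/(36*X)) = (283 + 1/(36*X))*(-240 + X/36 + n/X))
C(-64 - x, 428) + 492302 = (-88024319/1296 - 20/(3*(-64 - 1*47)) + 283*(-64 - 1*47)/36 + 283*428/(-64 - 1*47) + (1/36)*428/(-64 - 1*47)**2) + 492302 = (-88024319/1296 - 20/(3*(-64 - 47)) + 283*(-64 - 47)/36 + 283*428/(-64 - 47) + (1/36)*428/(-64 - 47)**2) + 492302 = (-88024319/1296 - 20/3/(-111) + (283/36)*(-111) + 283*428/(-111) + (1/36)*428/(-111)**2) + 492302 = (-88024319/1296 - 20/3*(-1/111) - 10471/12 + 283*428*(-1/111) + (1/36)*428*(1/12321)) + 492302 = (-88024319/1296 + 20/333 - 10471/12 - 121124/111 + 107/110889) + 492302 = -41329796249/591408 + 492302 = 249821544967/591408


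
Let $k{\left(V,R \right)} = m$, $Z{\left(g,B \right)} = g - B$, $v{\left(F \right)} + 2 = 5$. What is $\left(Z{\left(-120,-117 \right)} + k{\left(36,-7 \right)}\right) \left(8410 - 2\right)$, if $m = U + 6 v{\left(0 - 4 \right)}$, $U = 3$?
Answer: $151344$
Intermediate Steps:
$v{\left(F \right)} = 3$ ($v{\left(F \right)} = -2 + 5 = 3$)
$m = 21$ ($m = 3 + 6 \cdot 3 = 3 + 18 = 21$)
$k{\left(V,R \right)} = 21$
$\left(Z{\left(-120,-117 \right)} + k{\left(36,-7 \right)}\right) \left(8410 - 2\right) = \left(\left(-120 - -117\right) + 21\right) \left(8410 - 2\right) = \left(\left(-120 + 117\right) + 21\right) 8408 = \left(-3 + 21\right) 8408 = 18 \cdot 8408 = 151344$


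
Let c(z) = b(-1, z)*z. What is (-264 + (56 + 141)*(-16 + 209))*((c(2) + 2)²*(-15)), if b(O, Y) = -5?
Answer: -36246720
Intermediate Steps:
c(z) = -5*z
(-264 + (56 + 141)*(-16 + 209))*((c(2) + 2)²*(-15)) = (-264 + (56 + 141)*(-16 + 209))*((-5*2 + 2)²*(-15)) = (-264 + 197*193)*((-10 + 2)²*(-15)) = (-264 + 38021)*((-8)²*(-15)) = 37757*(64*(-15)) = 37757*(-960) = -36246720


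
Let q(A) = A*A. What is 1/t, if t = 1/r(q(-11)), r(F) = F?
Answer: 121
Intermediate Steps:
q(A) = A²
t = 1/121 (t = 1/((-11)²) = 1/121 ≈ 0.0082645)
1/t = 1/(1/121) = 121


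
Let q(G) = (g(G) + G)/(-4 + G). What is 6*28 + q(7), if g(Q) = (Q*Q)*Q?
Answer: 854/3 ≈ 284.67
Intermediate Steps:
g(Q) = Q³ (g(Q) = Q²*Q = Q³)
q(G) = (G + G³)/(-4 + G) (q(G) = (G³ + G)/(-4 + G) = (G + G³)/(-4 + G))
6*28 + q(7) = 6*28 + (7 + 7³)/(-4 + 7) = 168 + (7 + 343)/3 = 168 + (⅓)*350 = 168 + 350/3 = 854/3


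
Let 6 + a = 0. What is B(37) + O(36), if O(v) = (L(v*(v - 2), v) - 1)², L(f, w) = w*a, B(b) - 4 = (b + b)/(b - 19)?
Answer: 423874/9 ≈ 47097.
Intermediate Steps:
a = -6 (a = -6 + 0 = -6)
B(b) = 4 + 2*b/(-19 + b) (B(b) = 4 + (b + b)/(b - 19) = 4 + (2*b)/(-19 + b) = 4 + 2*b/(-19 + b))
L(f, w) = -6*w (L(f, w) = w*(-6) = -6*w)
O(v) = (-1 - 6*v)² (O(v) = (-6*v - 1)² = (-1 - 6*v)²)
B(37) + O(36) = 2*(-38 + 3*37)/(-19 + 37) + (1 + 6*36)² = 2*(-38 + 111)/18 + (1 + 216)² = 2*(1/18)*73 + 217² = 73/9 + 47089 = 423874/9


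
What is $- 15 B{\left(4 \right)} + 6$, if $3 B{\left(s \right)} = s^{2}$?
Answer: $-74$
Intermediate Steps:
$B{\left(s \right)} = \frac{s^{2}}{3}$
$- 15 B{\left(4 \right)} + 6 = - 15 \frac{4^{2}}{3} + 6 = - 15 \cdot \frac{1}{3} \cdot 16 + 6 = \left(-15\right) \frac{16}{3} + 6 = -80 + 6 = -74$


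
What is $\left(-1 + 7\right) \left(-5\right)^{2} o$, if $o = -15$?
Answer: $-2250$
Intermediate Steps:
$\left(-1 + 7\right) \left(-5\right)^{2} o = \left(-1 + 7\right) \left(-5\right)^{2} \left(-15\right) = 6 \cdot 25 \left(-15\right) = 150 \left(-15\right) = -2250$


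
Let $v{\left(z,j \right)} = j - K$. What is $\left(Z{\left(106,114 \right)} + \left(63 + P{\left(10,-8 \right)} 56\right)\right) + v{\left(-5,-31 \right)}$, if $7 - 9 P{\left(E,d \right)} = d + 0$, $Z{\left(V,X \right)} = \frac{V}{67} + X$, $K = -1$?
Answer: $\frac{48625}{201} \approx 241.92$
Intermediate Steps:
$v{\left(z,j \right)} = 1 + j$ ($v{\left(z,j \right)} = j - -1 = j + 1 = 1 + j$)
$Z{\left(V,X \right)} = X + \frac{V}{67}$ ($Z{\left(V,X \right)} = \frac{V}{67} + X = X + \frac{V}{67}$)
$P{\left(E,d \right)} = \frac{7}{9} - \frac{d}{9}$ ($P{\left(E,d \right)} = \frac{7}{9} - \frac{d + 0}{9} = \frac{7}{9} - \frac{d}{9}$)
$\left(Z{\left(106,114 \right)} + \left(63 + P{\left(10,-8 \right)} 56\right)\right) + v{\left(-5,-31 \right)} = \left(\left(114 + \frac{1}{67} \cdot 106\right) + \left(63 + \left(\frac{7}{9} - - \frac{8}{9}\right) 56\right)\right) + \left(1 - 31\right) = \left(\left(114 + \frac{106}{67}\right) + \left(63 + \left(\frac{7}{9} + \frac{8}{9}\right) 56\right)\right) - 30 = \left(\frac{7744}{67} + \left(63 + \frac{5}{3} \cdot 56\right)\right) - 30 = \left(\frac{7744}{67} + \left(63 + \frac{280}{3}\right)\right) - 30 = \left(\frac{7744}{67} + \frac{469}{3}\right) - 30 = \frac{54655}{201} - 30 = \frac{48625}{201}$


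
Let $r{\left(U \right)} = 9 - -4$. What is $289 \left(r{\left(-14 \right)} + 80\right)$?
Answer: $26877$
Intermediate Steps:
$r{\left(U \right)} = 13$ ($r{\left(U \right)} = 9 + 4 = 13$)
$289 \left(r{\left(-14 \right)} + 80\right) = 289 \left(13 + 80\right) = 289 \cdot 93 = 26877$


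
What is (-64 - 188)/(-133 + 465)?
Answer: -63/83 ≈ -0.75904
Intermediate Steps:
(-64 - 188)/(-133 + 465) = -252/332 = -252*1/332 = -63/83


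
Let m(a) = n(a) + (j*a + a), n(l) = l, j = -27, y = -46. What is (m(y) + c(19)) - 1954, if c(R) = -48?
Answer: -852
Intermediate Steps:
m(a) = -25*a (m(a) = a + (-27*a + a) = a - 26*a = -25*a)
(m(y) + c(19)) - 1954 = (-25*(-46) - 48) - 1954 = (1150 - 48) - 1954 = 1102 - 1954 = -852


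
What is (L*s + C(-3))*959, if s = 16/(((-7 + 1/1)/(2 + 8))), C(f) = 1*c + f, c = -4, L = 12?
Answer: -313593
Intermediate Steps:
C(f) = -4 + f (C(f) = 1*(-4) + f = -4 + f)
s = -80/3 (s = 16/(((-7 + 1)/10)) = 16/((-6*⅒)) = 16/(-⅗) = 16*(-5/3) = -80/3 ≈ -26.667)
(L*s + C(-3))*959 = (12*(-80/3) + (-4 - 3))*959 = (-320 - 7)*959 = -327*959 = -313593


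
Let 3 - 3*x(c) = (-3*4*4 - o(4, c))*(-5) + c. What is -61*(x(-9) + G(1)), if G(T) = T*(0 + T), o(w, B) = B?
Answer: 3660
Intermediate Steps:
G(T) = T**2 (G(T) = T*T = T**2)
x(c) = -79 - 2*c (x(c) = 1 - ((-3*4*4 - c)*(-5) + c)/3 = 1 - ((-12*4 - c)*(-5) + c)/3 = 1 - ((-48 - c)*(-5) + c)/3 = 1 - ((240 + 5*c) + c)/3 = 1 - (240 + 6*c)/3 = 1 + (-80 - 2*c) = -79 - 2*c)
-61*(x(-9) + G(1)) = -61*((-79 - 2*(-9)) + 1**2) = -61*((-79 + 18) + 1) = -61*(-61 + 1) = -61*(-60) = 3660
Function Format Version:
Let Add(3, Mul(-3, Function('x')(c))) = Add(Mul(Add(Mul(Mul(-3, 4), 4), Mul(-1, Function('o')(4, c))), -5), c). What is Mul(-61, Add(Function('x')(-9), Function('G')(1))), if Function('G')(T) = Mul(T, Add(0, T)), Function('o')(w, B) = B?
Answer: 3660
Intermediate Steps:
Function('G')(T) = Pow(T, 2) (Function('G')(T) = Mul(T, T) = Pow(T, 2))
Function('x')(c) = Add(-79, Mul(-2, c)) (Function('x')(c) = Add(1, Mul(Rational(-1, 3), Add(Mul(Add(Mul(Mul(-3, 4), 4), Mul(-1, c)), -5), c))) = Add(1, Mul(Rational(-1, 3), Add(Mul(Add(Mul(-12, 4), Mul(-1, c)), -5), c))) = Add(1, Mul(Rational(-1, 3), Add(Mul(Add(-48, Mul(-1, c)), -5), c))) = Add(1, Mul(Rational(-1, 3), Add(Add(240, Mul(5, c)), c))) = Add(1, Mul(Rational(-1, 3), Add(240, Mul(6, c)))) = Add(1, Add(-80, Mul(-2, c))) = Add(-79, Mul(-2, c)))
Mul(-61, Add(Function('x')(-9), Function('G')(1))) = Mul(-61, Add(Add(-79, Mul(-2, -9)), Pow(1, 2))) = Mul(-61, Add(Add(-79, 18), 1)) = Mul(-61, Add(-61, 1)) = Mul(-61, -60) = 3660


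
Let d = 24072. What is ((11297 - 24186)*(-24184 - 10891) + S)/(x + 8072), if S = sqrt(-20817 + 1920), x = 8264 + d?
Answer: 452081675/40408 + I*sqrt(18897)/40408 ≈ 11188.0 + 0.003402*I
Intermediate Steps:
x = 32336 (x = 8264 + 24072 = 32336)
S = I*sqrt(18897) (S = sqrt(-18897) = I*sqrt(18897) ≈ 137.47*I)
((11297 - 24186)*(-24184 - 10891) + S)/(x + 8072) = ((11297 - 24186)*(-24184 - 10891) + I*sqrt(18897))/(32336 + 8072) = (-12889*(-35075) + I*sqrt(18897))/40408 = (452081675 + I*sqrt(18897))*(1/40408) = 452081675/40408 + I*sqrt(18897)/40408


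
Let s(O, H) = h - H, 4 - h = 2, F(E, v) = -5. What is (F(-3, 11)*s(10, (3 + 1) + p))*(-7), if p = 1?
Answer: -105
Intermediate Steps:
h = 2 (h = 4 - 1*2 = 4 - 2 = 2)
s(O, H) = 2 - H
(F(-3, 11)*s(10, (3 + 1) + p))*(-7) = -5*(2 - ((3 + 1) + 1))*(-7) = -5*(2 - (4 + 1))*(-7) = -5*(2 - 1*5)*(-7) = -5*(2 - 5)*(-7) = -5*(-3)*(-7) = 15*(-7) = -105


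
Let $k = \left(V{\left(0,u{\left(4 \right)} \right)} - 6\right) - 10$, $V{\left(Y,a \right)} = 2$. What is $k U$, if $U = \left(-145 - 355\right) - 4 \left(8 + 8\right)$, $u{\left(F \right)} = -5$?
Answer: $7896$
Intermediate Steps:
$k = -14$ ($k = \left(2 - 6\right) - 10 = -4 - 10 = -14$)
$U = -564$ ($U = -500 - 64 = -564$)
$k U = \left(-14\right) \left(-564\right) = 7896$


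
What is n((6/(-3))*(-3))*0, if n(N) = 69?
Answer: 0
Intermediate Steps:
n((6/(-3))*(-3))*0 = 69*0 = 0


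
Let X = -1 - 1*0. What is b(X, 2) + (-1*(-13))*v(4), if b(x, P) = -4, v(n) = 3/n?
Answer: 23/4 ≈ 5.7500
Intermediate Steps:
X = -1 (X = -1 + 0 = -1)
b(X, 2) + (-1*(-13))*v(4) = -4 + (-1*(-13))*(3/4) = -4 + 13*(3*(¼)) = -4 + 13*(¾) = -4 + 39/4 = 23/4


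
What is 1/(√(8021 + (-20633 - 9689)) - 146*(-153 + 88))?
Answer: -I/(√22301 - 9490*I) ≈ 0.00010535 - 1.6578e-6*I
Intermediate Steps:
1/(√(8021 + (-20633 - 9689)) - 146*(-153 + 88)) = 1/(√(8021 - 30322) - 146*(-65)) = 1/(√(-22301) + 9490) = 1/(I*√22301 + 9490) = 1/(9490 + I*√22301)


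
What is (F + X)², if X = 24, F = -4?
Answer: 400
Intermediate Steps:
(F + X)² = (-4 + 24)² = 20² = 400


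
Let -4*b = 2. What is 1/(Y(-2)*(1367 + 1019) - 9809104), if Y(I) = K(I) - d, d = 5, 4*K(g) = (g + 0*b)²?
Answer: -1/9818648 ≈ -1.0185e-7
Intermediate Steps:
b = -½ (b = -¼*2 = -½ ≈ -0.50000)
K(g) = g²/4 (K(g) = (g + 0*(-½))²/4 = (g + 0)²/4 = g²/4)
Y(I) = -5 + I²/4 (Y(I) = I²/4 - 1*5 = I²/4 - 5 = -5 + I²/4)
1/(Y(-2)*(1367 + 1019) - 9809104) = 1/((-5 + (¼)*(-2)²)*(1367 + 1019) - 9809104) = 1/((-5 + (¼)*4)*2386 - 9809104) = 1/((-5 + 1)*2386 - 9809104) = 1/(-4*2386 - 9809104) = 1/(-9544 - 9809104) = 1/(-9818648) = -1/9818648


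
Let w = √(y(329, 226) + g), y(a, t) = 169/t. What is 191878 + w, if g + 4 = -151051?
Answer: 191878 + I*√7715246986/226 ≈ 1.9188e+5 + 388.66*I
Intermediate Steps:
g = -151055 (g = -4 - 151051 = -151055)
w = I*√7715246986/226 (w = √(169/226 - 151055) = √(-34138261/226) = I*√7715246986/226 ≈ 388.66*I)
191878 + w = 191878 + I*√7715246986/226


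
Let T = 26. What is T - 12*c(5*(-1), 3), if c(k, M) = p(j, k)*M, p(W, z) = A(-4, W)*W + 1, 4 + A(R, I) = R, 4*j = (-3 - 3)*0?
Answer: -10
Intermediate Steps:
j = 0 (j = ((-3 - 3)*0)/4 = (-6*0)/4 = (¼)*0 = 0)
A(R, I) = -4 + R
p(W, z) = 1 - 8*W (p(W, z) = (-4 - 4)*W + 1 = -8*W + 1 = 1 - 8*W)
c(k, M) = M (c(k, M) = (1 - 8*0)*M = (1 + 0)*M = 1*M = M)
T - 12*c(5*(-1), 3) = 26 - 12*3 = 26 - 36 = -10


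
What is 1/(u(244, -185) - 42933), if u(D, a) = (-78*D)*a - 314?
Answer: 1/3477673 ≈ 2.8755e-7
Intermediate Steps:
u(D, a) = -314 - 78*D*a (u(D, a) = -78*D*a - 314 = -314 - 78*D*a)
1/(u(244, -185) - 42933) = 1/((-314 - 78*244*(-185)) - 42933) = 1/((-314 + 3520920) - 42933) = 1/(3520606 - 42933) = 1/3477673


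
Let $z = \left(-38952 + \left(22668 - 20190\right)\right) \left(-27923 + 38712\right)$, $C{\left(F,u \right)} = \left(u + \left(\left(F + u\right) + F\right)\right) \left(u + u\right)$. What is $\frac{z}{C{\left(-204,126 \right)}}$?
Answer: $\frac{65586331}{6552} \approx 10010.0$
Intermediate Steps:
$C{\left(F,u \right)} = 2 u \left(2 F + 2 u\right)$ ($C{\left(F,u \right)} = \left(u + \left(u + 2 F\right)\right) 2 u = \left(2 F + 2 u\right) 2 u = 2 u \left(2 F + 2 u\right)$)
$z = -393517986$ ($z = \left(-38952 + \left(22668 - 20190\right)\right) 10789 = \left(-38952 + 2478\right) 10789 = \left(-36474\right) 10789 = -393517986$)
$\frac{z}{C{\left(-204,126 \right)}} = - \frac{393517986}{4 \cdot 126 \left(-204 + 126\right)} = - \frac{393517986}{4 \cdot 126 \left(-78\right)} = - \frac{393517986}{-39312} = \left(-393517986\right) \left(- \frac{1}{39312}\right) = \frac{65586331}{6552}$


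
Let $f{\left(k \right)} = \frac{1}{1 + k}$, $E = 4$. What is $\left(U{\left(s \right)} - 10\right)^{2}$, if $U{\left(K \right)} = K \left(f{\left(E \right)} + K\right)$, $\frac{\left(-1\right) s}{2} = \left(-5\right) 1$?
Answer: $8464$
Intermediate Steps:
$s = 10$ ($s = - 2 \left(\left(-5\right) 1\right) = \left(-2\right) \left(-5\right) = 10$)
$U{\left(K \right)} = K \left(\frac{1}{5} + K\right)$ ($U{\left(K \right)} = K \left(\frac{1}{1 + 4} + K\right) = K \left(\frac{1}{5} + K\right)$)
$\left(U{\left(s \right)} - 10\right)^{2} = \left(10 \left(\frac{1}{5} + 10\right) - 10\right)^{2} = \left(10 \cdot \frac{51}{5} - 10\right)^{2} = \left(102 - 10\right)^{2} = 92^{2} = 8464$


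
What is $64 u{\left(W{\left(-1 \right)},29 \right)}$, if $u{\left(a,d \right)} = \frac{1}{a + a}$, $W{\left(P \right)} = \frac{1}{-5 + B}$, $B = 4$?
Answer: $-32$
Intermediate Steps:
$W{\left(P \right)} = -1$ ($W{\left(P \right)} = \frac{1}{-5 + 4} = \frac{1}{-1} = -1$)
$u{\left(a,d \right)} = \frac{1}{2 a}$
$64 u{\left(W{\left(-1 \right)},29 \right)} = 64 \frac{1}{2 \left(-1\right)} = 64 \cdot \frac{1}{2} \left(-1\right) = 64 \left(- \frac{1}{2}\right) = -32$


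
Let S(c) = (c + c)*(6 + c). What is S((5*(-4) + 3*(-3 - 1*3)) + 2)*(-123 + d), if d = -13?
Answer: -293760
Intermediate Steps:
S(c) = 2*c*(6 + c) (S(c) = (2*c)*(6 + c) = 2*c*(6 + c))
S((5*(-4) + 3*(-3 - 1*3)) + 2)*(-123 + d) = (2*((5*(-4) + 3*(-3 - 1*3)) + 2)*(6 + ((5*(-4) + 3*(-3 - 1*3)) + 2)))*(-123 - 13) = (2*((-20 + 3*(-3 - 3)) + 2)*(6 + ((-20 + 3*(-3 - 3)) + 2)))*(-136) = (2*((-20 + 3*(-6)) + 2)*(6 + ((-20 + 3*(-6)) + 2)))*(-136) = (2*((-20 - 18) + 2)*(6 + ((-20 - 18) + 2)))*(-136) = (2*(-38 + 2)*(6 + (-38 + 2)))*(-136) = (2*(-36)*(6 - 36))*(-136) = (2*(-36)*(-30))*(-136) = 2160*(-136) = -293760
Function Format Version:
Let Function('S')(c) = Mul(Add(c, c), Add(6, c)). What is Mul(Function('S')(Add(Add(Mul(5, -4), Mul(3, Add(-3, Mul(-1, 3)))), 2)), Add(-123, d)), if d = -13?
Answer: -293760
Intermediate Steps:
Function('S')(c) = Mul(2, c, Add(6, c)) (Function('S')(c) = Mul(Mul(2, c), Add(6, c)) = Mul(2, c, Add(6, c)))
Mul(Function('S')(Add(Add(Mul(5, -4), Mul(3, Add(-3, Mul(-1, 3)))), 2)), Add(-123, d)) = Mul(Mul(2, Add(Add(Mul(5, -4), Mul(3, Add(-3, Mul(-1, 3)))), 2), Add(6, Add(Add(Mul(5, -4), Mul(3, Add(-3, Mul(-1, 3)))), 2))), Add(-123, -13)) = Mul(Mul(2, Add(Add(-20, Mul(3, Add(-3, -3))), 2), Add(6, Add(Add(-20, Mul(3, Add(-3, -3))), 2))), -136) = Mul(Mul(2, Add(Add(-20, Mul(3, -6)), 2), Add(6, Add(Add(-20, Mul(3, -6)), 2))), -136) = Mul(Mul(2, Add(Add(-20, -18), 2), Add(6, Add(Add(-20, -18), 2))), -136) = Mul(Mul(2, Add(-38, 2), Add(6, Add(-38, 2))), -136) = Mul(Mul(2, -36, Add(6, -36)), -136) = Mul(Mul(2, -36, -30), -136) = Mul(2160, -136) = -293760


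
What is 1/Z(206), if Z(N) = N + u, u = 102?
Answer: 1/308 ≈ 0.0032468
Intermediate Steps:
Z(N) = 102 + N (Z(N) = N + 102 = 102 + N)
1/Z(206) = 1/(102 + 206) = 1/308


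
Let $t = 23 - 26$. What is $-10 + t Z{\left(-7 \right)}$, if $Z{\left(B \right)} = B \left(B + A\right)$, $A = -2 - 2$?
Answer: $-241$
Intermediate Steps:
$t = -3$ ($t = 23 - 26 = -3$)
$A = -4$ ($A = -2 - 2 = -4$)
$Z{\left(B \right)} = B \left(-4 + B\right)$ ($Z{\left(B \right)} = B \left(B - 4\right) = B \left(-4 + B\right)$)
$-10 + t Z{\left(-7 \right)} = -10 - 3 \left(- 7 \left(-4 - 7\right)\right) = -10 - 3 \left(\left(-7\right) \left(-11\right)\right) = -10 - 231 = -241$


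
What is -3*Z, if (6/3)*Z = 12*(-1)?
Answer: 18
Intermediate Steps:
Z = -6 (Z = (12*(-1))/2 = (½)*(-12) = -6)
-3*Z = -3*(-6) = 18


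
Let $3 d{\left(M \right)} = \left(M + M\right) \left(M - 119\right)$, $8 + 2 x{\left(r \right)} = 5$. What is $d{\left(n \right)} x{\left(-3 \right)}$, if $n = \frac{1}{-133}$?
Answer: $- \frac{15828}{17689} \approx -0.89479$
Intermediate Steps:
$x{\left(r \right)} = - \frac{3}{2}$ ($x{\left(r \right)} = -4 + \frac{1}{2} \cdot 5 = -4 + \frac{5}{2} = - \frac{3}{2}$)
$n = - \frac{1}{133} \approx -0.0075188$
$d{\left(M \right)} = \frac{2 M \left(-119 + M\right)}{3}$ ($d{\left(M \right)} = \frac{\left(M + M\right) \left(M - 119\right)}{3} = \frac{2 M \left(-119 + M\right)}{3}$)
$d{\left(n \right)} x{\left(-3 \right)} = \frac{2}{3} \left(- \frac{1}{133}\right) \left(-119 - \frac{1}{133}\right) \left(- \frac{3}{2}\right) = \frac{2}{3} \left(- \frac{1}{133}\right) \left(- \frac{15828}{133}\right) \left(- \frac{3}{2}\right) = \frac{10552}{17689} \left(- \frac{3}{2}\right) = - \frac{15828}{17689}$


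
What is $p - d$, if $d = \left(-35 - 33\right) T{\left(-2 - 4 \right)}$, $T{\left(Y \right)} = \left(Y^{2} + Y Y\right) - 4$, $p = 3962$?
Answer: $8586$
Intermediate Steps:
$T{\left(Y \right)} = -4 + 2 Y^{2}$ ($T{\left(Y \right)} = \left(Y^{2} + Y^{2}\right) - 4 = 2 Y^{2} - 4 = -4 + 2 Y^{2}$)
$d = -4624$ ($d = \left(-35 - 33\right) \left(-4 + 2 \left(-2 - 4\right)^{2}\right) = - 68 \left(-4 + 2 \left(-2 - 4\right)^{2}\right) = - 68 \left(-4 + 2 \left(-6\right)^{2}\right) = - 68 \left(-4 + 2 \cdot 36\right) = - 68 \left(-4 + 72\right) = \left(-68\right) 68 = -4624$)
$p - d = 3962 - -4624 = 3962 + 4624 = 8586$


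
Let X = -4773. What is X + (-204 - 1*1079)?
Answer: -6056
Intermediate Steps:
X + (-204 - 1*1079) = -4773 + (-204 - 1*1079) = -4773 + (-204 - 1079) = -4773 - 1283 = -6056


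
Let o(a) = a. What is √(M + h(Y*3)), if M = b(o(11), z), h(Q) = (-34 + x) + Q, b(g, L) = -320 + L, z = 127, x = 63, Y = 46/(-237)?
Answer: I*√1027158/79 ≈ 12.829*I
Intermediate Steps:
Y = -46/237 (Y = 46*(-1/237) = -46/237 ≈ -0.19409)
h(Q) = 29 + Q (h(Q) = (-34 + 63) + Q = 29 + Q)
M = -193 (M = -320 + 127 = -193)
√(M + h(Y*3)) = √(-193 + (29 - 46/237*3)) = √(-193 + (29 - 46/79)) = √(-193 + 2245/79) = √(-13002/79) = I*√1027158/79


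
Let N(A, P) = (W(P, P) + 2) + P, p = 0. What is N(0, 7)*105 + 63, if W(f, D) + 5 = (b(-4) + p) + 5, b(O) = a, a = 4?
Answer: 1428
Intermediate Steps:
b(O) = 4
W(f, D) = 4 (W(f, D) = -5 + ((4 + 0) + 5) = -5 + (4 + 5) = -5 + 9 = 4)
N(A, P) = 6 + P (N(A, P) = (4 + 2) + P = 6 + P)
N(0, 7)*105 + 63 = (6 + 7)*105 + 63 = 13*105 + 63 = 1365 + 63 = 1428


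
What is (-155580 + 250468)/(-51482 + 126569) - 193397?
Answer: -14521505651/75087 ≈ -1.9340e+5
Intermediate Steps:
(-155580 + 250468)/(-51482 + 126569) - 193397 = 94888/75087 - 193397 = -14521505651/75087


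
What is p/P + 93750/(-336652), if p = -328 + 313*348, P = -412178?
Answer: -18800187023/34690137014 ≈ -0.54195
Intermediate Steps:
p = 108596 (p = -328 + 108924 = 108596)
p/P + 93750/(-336652) = 108596/(-412178) + 93750/(-336652) = 108596*(-1/412178) + 93750*(-1/336652) = -54298/206089 - 46875/168326 = -18800187023/34690137014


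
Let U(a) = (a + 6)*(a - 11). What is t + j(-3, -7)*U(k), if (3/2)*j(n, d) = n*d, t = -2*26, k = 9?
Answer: -472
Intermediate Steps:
t = -52
j(n, d) = 2*d*n/3 (j(n, d) = 2*(n*d)/3 = 2*(d*n)/3 = 2*d*n/3)
U(a) = (-11 + a)*(6 + a) (U(a) = (6 + a)*(-11 + a) = (-11 + a)*(6 + a))
t + j(-3, -7)*U(k) = -52 + ((⅔)*(-7)*(-3))*(-66 + 9² - 5*9) = -52 + 14*(-66 + 81 - 45) = -52 + 14*(-30) = -52 - 420 = -472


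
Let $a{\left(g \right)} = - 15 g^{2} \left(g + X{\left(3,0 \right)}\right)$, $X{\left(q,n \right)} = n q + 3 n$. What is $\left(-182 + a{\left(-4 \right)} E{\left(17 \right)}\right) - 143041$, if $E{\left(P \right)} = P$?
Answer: $-126903$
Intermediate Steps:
$X{\left(q,n \right)} = 3 n + n q$
$a{\left(g \right)} = - 15 g^{3}$ ($a{\left(g \right)} = - 15 g^{2} \left(g + 0 \left(3 + 3\right)\right) = - 15 g^{2} \left(g + 0 \cdot 6\right) = - 15 g^{2} \left(g + 0\right) = - 15 g^{2} g = - 15 g^{3}$)
$\left(-182 + a{\left(-4 \right)} E{\left(17 \right)}\right) - 143041 = \left(-182 + - 15 \left(-4\right)^{3} \cdot 17\right) - 143041 = \left(-182 + \left(-15\right) \left(-64\right) 17\right) - 143041 = \left(-182 + 960 \cdot 17\right) - 143041 = \left(-182 + 16320\right) - 143041 = 16138 - 143041 = -126903$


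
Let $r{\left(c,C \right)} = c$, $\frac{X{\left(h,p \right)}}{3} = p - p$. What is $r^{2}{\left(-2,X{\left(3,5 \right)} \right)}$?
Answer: $4$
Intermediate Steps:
$X{\left(h,p \right)} = 0$ ($X{\left(h,p \right)} = 3 \left(p - p\right) = 3 \cdot 0 = 0$)
$r^{2}{\left(-2,X{\left(3,5 \right)} \right)} = \left(-2\right)^{2} = 4$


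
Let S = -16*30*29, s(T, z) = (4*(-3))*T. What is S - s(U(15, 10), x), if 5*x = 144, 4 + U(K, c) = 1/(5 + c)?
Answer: -69836/5 ≈ -13967.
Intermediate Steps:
U(K, c) = -4 + 1/(5 + c)
x = 144/5 (x = (1/5)*144 = 144/5 ≈ 28.800)
s(T, z) = -12*T
S = -13920 (S = -480*29 = -13920)
S - s(U(15, 10), x) = -13920 - (-12)*(-19 - 4*10)/(5 + 10) = -13920 - (-12)*(-19 - 40)/15 = -13920 - (-12)*(1/15)*(-59) = -13920 - (-12)*(-59)/15 = -13920 - 1*236/5 = -13920 - 236/5 = -69836/5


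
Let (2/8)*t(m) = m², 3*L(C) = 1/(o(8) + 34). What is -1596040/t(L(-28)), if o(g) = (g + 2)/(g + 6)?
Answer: -212050273410/49 ≈ -4.3276e+9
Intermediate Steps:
o(g) = (2 + g)/(6 + g)
L(C) = 7/729 (L(C) = 1/(3*((2 + 8)/(6 + 8) + 34)) = 1/(3*(10/14 + 34)) = 1/(3*((1/14)*10 + 34)) = 1/(3*(5/7 + 34)) = 1/(3*(243/7)) = (⅓)*(7/243) = 7/729)
t(m) = 4*m²
-1596040/t(L(-28)) = -1596040/(4*(7/729)²) = -1596040/(4*(49/531441)) = -1596040/196/531441 = -1596040*531441/196 = -212050273410/49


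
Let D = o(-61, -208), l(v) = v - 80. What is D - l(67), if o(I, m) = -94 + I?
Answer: -142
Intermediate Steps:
l(v) = -80 + v
D = -155 (D = -94 - 61 = -155)
D - l(67) = -155 - (-80 + 67) = -155 - 1*(-13) = -155 + 13 = -142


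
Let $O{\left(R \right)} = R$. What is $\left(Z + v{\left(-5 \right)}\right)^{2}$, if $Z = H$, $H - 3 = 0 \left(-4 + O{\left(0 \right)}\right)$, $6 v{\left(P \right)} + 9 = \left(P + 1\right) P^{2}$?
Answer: $\frac{8281}{36} \approx 230.03$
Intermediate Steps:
$v{\left(P \right)} = - \frac{3}{2} + \frac{P^{2} \left(1 + P\right)}{6}$ ($v{\left(P \right)} = - \frac{3}{2} + \frac{\left(P + 1\right) P^{2}}{6} = - \frac{3}{2} + \frac{\left(1 + P\right) P^{2}}{6} = - \frac{3}{2} + \frac{P^{2} \left(1 + P\right)}{6}$)
$H = 3$ ($H = 3 + 0 \left(-4 + 0\right) = 3 + 0 \left(-4\right) = 3 + 0 = 3$)
$Z = 3$
$\left(Z + v{\left(-5 \right)}\right)^{2} = \left(3 + \left(- \frac{3}{2} + \frac{\left(-5\right)^{2}}{6} + \frac{\left(-5\right)^{3}}{6}\right)\right)^{2} = \left(3 + \left(- \frac{3}{2} + \frac{1}{6} \cdot 25 + \frac{1}{6} \left(-125\right)\right)\right)^{2} = \left(3 - \frac{109}{6}\right)^{2} = \left(- \frac{91}{6}\right)^{2} = \frac{8281}{36}$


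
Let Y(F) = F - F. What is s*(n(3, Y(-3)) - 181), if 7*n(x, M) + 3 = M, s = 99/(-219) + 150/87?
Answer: -3420110/14819 ≈ -230.79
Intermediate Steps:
Y(F) = 0
s = 2693/2117 (s = 99*(-1/219) + 150*(1/87) = -33/73 + 50/29 = 2693/2117 ≈ 1.2721)
n(x, M) = -3/7 + M/7
s*(n(3, Y(-3)) - 181) = 2693*((-3/7 + (1/7)*0) - 181)/2117 = 2693*((-3/7 + 0) - 181)/2117 = 2693*(-3/7 - 181)/2117 = (2693/2117)*(-1270/7) = -3420110/14819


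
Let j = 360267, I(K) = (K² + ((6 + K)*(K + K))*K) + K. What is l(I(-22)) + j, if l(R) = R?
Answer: 345241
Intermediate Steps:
I(K) = K + K² + 2*K²*(6 + K) (I(K) = (K² + ((6 + K)*(2*K))*K) + K = (K² + (2*K*(6 + K))*K) + K = (K² + 2*K²*(6 + K)) + K = K + K² + 2*K²*(6 + K))
l(I(-22)) + j = -22*(1 + 2*(-22)² + 13*(-22)) + 360267 = -22*(1 + 2*484 - 286) + 360267 = -22*(1 + 968 - 286) + 360267 = -22*683 + 360267 = -15026 + 360267 = 345241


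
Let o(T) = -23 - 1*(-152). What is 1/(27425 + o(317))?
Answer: 1/27554 ≈ 3.6292e-5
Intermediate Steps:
o(T) = 129 (o(T) = -23 + 152 = 129)
1/(27425 + o(317)) = 1/(27425 + 129) = 1/27554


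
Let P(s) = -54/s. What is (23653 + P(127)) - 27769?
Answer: -522786/127 ≈ -4116.4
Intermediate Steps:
(23653 + P(127)) - 27769 = (23653 - 54/127) - 27769 = 3003877/127 - 27769 = -522786/127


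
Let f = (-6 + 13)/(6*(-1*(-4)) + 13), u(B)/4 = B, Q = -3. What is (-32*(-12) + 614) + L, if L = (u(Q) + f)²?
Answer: 1557231/1369 ≈ 1137.5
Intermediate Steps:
u(B) = 4*B
f = 7/37 (f = 7/(6*4 + 13) = 7/(24 + 13) = 7/37 ≈ 0.18919)
L = 190969/1369 (L = (4*(-3) + 7/37)² = (-12 + 7/37)² = (-437/37)² = 190969/1369 ≈ 139.50)
(-32*(-12) + 614) + L = (-32*(-12) + 614) + 190969/1369 = (384 + 614) + 190969/1369 = 998 + 190969/1369 = 1557231/1369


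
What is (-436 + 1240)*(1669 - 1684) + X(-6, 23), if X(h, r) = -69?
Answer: -12129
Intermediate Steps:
(-436 + 1240)*(1669 - 1684) + X(-6, 23) = (-436 + 1240)*(1669 - 1684) - 69 = 804*(-15) - 69 = -12060 - 69 = -12129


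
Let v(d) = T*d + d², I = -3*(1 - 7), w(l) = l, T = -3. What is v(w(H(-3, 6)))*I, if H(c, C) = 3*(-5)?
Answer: 4860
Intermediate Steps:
H(c, C) = -15
I = 18 (I = -3*(-6) = 18)
v(d) = d² - 3*d (v(d) = -3*d + d² = d² - 3*d)
v(w(H(-3, 6)))*I = -15*(-3 - 15)*18 = -15*(-18)*18 = 270*18 = 4860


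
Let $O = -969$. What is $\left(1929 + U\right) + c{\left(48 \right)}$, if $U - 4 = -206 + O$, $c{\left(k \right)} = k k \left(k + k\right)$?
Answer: $221942$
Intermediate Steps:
$c{\left(k \right)} = 2 k^{3}$ ($c{\left(k \right)} = k^{2} \cdot 2 k = 2 k^{3}$)
$U = -1171$ ($U = 4 - 1175 = -1171$)
$\left(1929 + U\right) + c{\left(48 \right)} = \left(1929 - 1171\right) + 2 \cdot 48^{3} = 758 + 2 \cdot 110592 = 758 + 221184 = 221942$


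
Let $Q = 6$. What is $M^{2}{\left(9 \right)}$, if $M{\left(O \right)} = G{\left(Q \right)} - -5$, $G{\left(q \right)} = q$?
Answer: $121$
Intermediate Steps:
$M{\left(O \right)} = 11$ ($M{\left(O \right)} = 6 - -5 = 6 + 5 = 11$)
$M^{2}{\left(9 \right)} = 11^{2} = 121$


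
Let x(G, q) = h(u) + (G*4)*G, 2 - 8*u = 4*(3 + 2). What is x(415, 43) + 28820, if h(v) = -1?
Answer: 717719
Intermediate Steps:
u = -9/4 (u = ¼ - (3 + 2)/2 = ¼ - 5/2 = -9/4 ≈ -2.2500)
x(G, q) = -1 + 4*G² (x(G, q) = -1 + (G*4)*G = -1 + (4*G)*G = -1 + 4*G²)
x(415, 43) + 28820 = (-1 + 4*415²) + 28820 = (-1 + 4*172225) + 28820 = (-1 + 688900) + 28820 = 688899 + 28820 = 717719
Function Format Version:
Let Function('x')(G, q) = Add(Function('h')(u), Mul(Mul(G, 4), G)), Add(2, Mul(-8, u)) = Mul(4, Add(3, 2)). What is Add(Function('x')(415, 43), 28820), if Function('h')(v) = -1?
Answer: 717719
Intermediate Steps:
u = Rational(-9, 4) (u = Add(Rational(1, 4), Mul(Rational(-1, 8), Mul(4, Add(3, 2)))) = Add(Rational(1, 4), Mul(Rational(-1, 8), Mul(4, 5))) = Add(Rational(1, 4), Mul(Rational(-1, 8), 20)) = Add(Rational(1, 4), Rational(-5, 2)) = Rational(-9, 4) ≈ -2.2500)
Function('x')(G, q) = Add(-1, Mul(4, Pow(G, 2))) (Function('x')(G, q) = Add(-1, Mul(Mul(G, 4), G)) = Add(-1, Mul(Mul(4, G), G)) = Add(-1, Mul(4, Pow(G, 2))))
Add(Function('x')(415, 43), 28820) = Add(Add(-1, Mul(4, Pow(415, 2))), 28820) = Add(Add(-1, Mul(4, 172225)), 28820) = Add(Add(-1, 688900), 28820) = Add(688899, 28820) = 717719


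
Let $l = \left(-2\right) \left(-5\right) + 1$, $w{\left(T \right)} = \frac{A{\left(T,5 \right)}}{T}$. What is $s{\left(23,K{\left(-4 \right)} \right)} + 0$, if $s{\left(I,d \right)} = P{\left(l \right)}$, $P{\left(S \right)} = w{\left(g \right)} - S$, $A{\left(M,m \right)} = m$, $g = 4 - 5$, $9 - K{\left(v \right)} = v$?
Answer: $-16$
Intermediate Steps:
$K{\left(v \right)} = 9 - v$
$g = -1$
$w{\left(T \right)} = \frac{5}{T}$
$l = 11$ ($l = 10 + 1 = 11$)
$P{\left(S \right)} = -5 - S$ ($P{\left(S \right)} = \frac{5}{-1} - S = 5 \left(-1\right) - S = -5 - S$)
$s{\left(I,d \right)} = -16$ ($s{\left(I,d \right)} = -5 - 11 = -16$)
$s{\left(23,K{\left(-4 \right)} \right)} + 0 = -16 + 0 = -16$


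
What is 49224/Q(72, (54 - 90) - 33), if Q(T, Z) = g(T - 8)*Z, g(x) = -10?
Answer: 8204/115 ≈ 71.339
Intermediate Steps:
Q(T, Z) = -10*Z
49224/Q(72, (54 - 90) - 33) = 49224/((-10*((54 - 90) - 33))) = 49224/((-10*(-36 - 33))) = 49224/((-10*(-69))) = 49224/690 = 49224*(1/690) = 8204/115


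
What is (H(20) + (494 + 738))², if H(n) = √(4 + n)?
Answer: 1517848 + 4928*√6 ≈ 1.5299e+6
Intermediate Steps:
(H(20) + (494 + 738))² = (√(4 + 20) + (494 + 738))² = (√24 + 1232)² = (2*√6 + 1232)² = (1232 + 2*√6)²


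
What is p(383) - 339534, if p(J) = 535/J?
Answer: -130040987/383 ≈ -3.3953e+5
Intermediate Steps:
p(383) - 339534 = 535/383 - 339534 = -130040987/383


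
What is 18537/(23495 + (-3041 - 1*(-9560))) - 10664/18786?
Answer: 454303/9094242 ≈ 0.049955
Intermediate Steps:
18537/(23495 + (-3041 - 1*(-9560))) - 10664/18786 = 18537/(23495 + (-3041 + 9560)) - 10664*1/18786 = 18537/(23495 + 6519) - 172/303 = 18537/30014 - 172/303 = 454303/9094242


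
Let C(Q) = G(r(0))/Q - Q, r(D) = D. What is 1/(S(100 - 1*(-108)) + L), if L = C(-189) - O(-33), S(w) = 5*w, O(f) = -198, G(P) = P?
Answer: 1/1427 ≈ 0.00070077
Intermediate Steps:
C(Q) = -Q (C(Q) = 0/Q - Q = 0 - Q = -Q)
L = 387 (L = -1*(-189) - 1*(-198) = 189 + 198 = 387)
1/(S(100 - 1*(-108)) + L) = 1/(5*(100 - 1*(-108)) + 387) = 1/(5*(100 + 108) + 387) = 1/(5*208 + 387) = 1/(1040 + 387) = 1/1427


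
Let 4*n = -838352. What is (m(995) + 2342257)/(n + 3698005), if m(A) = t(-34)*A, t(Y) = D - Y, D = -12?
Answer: 2364147/3488417 ≈ 0.67771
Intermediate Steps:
n = -209588 (n = (1/4)*(-838352) = -209588)
t(Y) = -12 - Y
m(A) = 22*A (m(A) = (-12 - 1*(-34))*A = (-12 + 34)*A = 22*A)
(m(995) + 2342257)/(n + 3698005) = (22*995 + 2342257)/(-209588 + 3698005) = (21890 + 2342257)/3488417 = 2364147*(1/3488417) = 2364147/3488417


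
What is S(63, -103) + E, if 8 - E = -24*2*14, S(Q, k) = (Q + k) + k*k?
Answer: 11249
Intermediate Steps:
S(Q, k) = Q + k + k**2 (S(Q, k) = (Q + k) + k**2 = Q + k + k**2)
E = 680 (E = 8 - (-24*2)*14 = 8 - (-48)*14 = 8 - 1*(-672) = 8 + 672 = 680)
S(63, -103) + E = (63 - 103 + (-103)**2) + 680 = (63 - 103 + 10609) + 680 = 10569 + 680 = 11249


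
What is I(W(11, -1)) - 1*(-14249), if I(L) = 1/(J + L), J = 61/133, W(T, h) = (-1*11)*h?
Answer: 21715609/1524 ≈ 14249.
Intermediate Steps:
W(T, h) = -11*h
J = 61/133 (J = 61*(1/133) = 61/133 ≈ 0.45865)
I(L) = 1/(61/133 + L)
I(W(11, -1)) - 1*(-14249) = 133/(61 + 133*(-11*(-1))) - 1*(-14249) = 133/(61 + 133*11) + 14249 = 133/(61 + 1463) + 14249 = 133/1524 + 14249 = 21715609/1524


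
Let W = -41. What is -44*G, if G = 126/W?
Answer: 5544/41 ≈ 135.22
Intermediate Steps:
G = -126/41 (G = 126/(-41) = 126*(-1/41) = -126/41 ≈ -3.0732)
-44*G = -44*(-126/41) = 5544/41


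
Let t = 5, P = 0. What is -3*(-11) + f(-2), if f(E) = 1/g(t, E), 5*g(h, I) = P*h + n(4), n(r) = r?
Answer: 137/4 ≈ 34.250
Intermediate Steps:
g(h, I) = ⅘ (g(h, I) = (0*h + 4)/5 = (0 + 4)/5 = (⅕)*4 = ⅘)
f(E) = 5/4 (f(E) = 1/(⅘) = 5/4)
-3*(-11) + f(-2) = -3*(-11) + 5/4 = 33 + 5/4 = 137/4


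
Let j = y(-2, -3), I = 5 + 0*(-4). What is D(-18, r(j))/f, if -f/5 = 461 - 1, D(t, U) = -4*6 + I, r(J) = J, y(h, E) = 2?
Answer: 19/2300 ≈ 0.0082609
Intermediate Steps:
I = 5 (I = 5 + 0 = 5)
j = 2
D(t, U) = -19 (D(t, U) = -4*6 + 5 = -24 + 5 = -19)
f = -2300 (f = -5*(461 - 1) = -5*460 = -2300)
D(-18, r(j))/f = -19/(-2300) = -19*(-1/2300) = 19/2300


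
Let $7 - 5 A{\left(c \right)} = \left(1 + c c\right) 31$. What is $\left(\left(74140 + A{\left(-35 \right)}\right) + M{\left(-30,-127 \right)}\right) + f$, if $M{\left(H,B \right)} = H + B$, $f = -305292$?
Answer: $- \frac{1194544}{5} \approx -2.3891 \cdot 10^{5}$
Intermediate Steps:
$A{\left(c \right)} = - \frac{24}{5} - \frac{31 c^{2}}{5}$ ($A{\left(c \right)} = \frac{7}{5} - \frac{\left(1 + c c\right) 31}{5} = \frac{7}{5} - \frac{\left(1 + c^{2}\right) 31}{5} = \frac{7}{5} - \frac{31 + 31 c^{2}}{5} = \frac{7}{5} - \left(\frac{31}{5} + \frac{31 c^{2}}{5}\right) = - \frac{24}{5} - \frac{31 c^{2}}{5}$)
$M{\left(H,B \right)} = B + H$
$\left(\left(74140 + A{\left(-35 \right)}\right) + M{\left(-30,-127 \right)}\right) + f = \left(\left(74140 - \left(\frac{24}{5} + \frac{31 \left(-35\right)^{2}}{5}\right)\right) - 157\right) - 305292 = \left(\left(74140 - \frac{37999}{5}\right) - 157\right) - 305292 = \left(\frac{332701}{5} - 157\right) - 305292 = \frac{331916}{5} - 305292 = - \frac{1194544}{5}$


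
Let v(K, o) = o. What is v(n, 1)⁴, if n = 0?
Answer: 1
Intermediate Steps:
v(n, 1)⁴ = 1⁴ = 1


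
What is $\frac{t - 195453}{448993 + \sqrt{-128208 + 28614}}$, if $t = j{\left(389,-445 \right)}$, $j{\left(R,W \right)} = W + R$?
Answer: $- \frac{87782172437}{201594813643} + \frac{586527 i \sqrt{11066}}{201594813643} \approx -0.43544 + 0.00030606 i$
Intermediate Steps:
$j{\left(R,W \right)} = R + W$
$t = -56$ ($t = 389 - 445 = -56$)
$\frac{t - 195453}{448993 + \sqrt{-128208 + 28614}} = \frac{-56 - 195453}{448993 + \sqrt{-128208 + 28614}} = - \frac{195509}{448993 + \sqrt{-99594}} = - \frac{195509}{448993 + 3 i \sqrt{11066}}$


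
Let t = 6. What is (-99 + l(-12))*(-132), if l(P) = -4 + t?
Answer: 12804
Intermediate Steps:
l(P) = 2 (l(P) = -4 + 6 = 2)
(-99 + l(-12))*(-132) = (-99 + 2)*(-132) = -97*(-132) = 12804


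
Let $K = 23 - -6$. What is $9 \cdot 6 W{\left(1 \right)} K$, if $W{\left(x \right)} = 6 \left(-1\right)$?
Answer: $-9396$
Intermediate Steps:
$W{\left(x \right)} = -6$
$K = 29$ ($K = 23 + 6 = 29$)
$9 \cdot 6 W{\left(1 \right)} K = 9 \cdot 6 \left(-6\right) 29 = 54 \left(-6\right) 29 = \left(-324\right) 29 = -9396$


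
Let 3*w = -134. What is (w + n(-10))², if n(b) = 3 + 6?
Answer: 11449/9 ≈ 1272.1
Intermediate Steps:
n(b) = 9
w = -134/3 (w = (⅓)*(-134) = -134/3 ≈ -44.667)
(w + n(-10))² = (-134/3 + 9)² = (-107/3)² = 11449/9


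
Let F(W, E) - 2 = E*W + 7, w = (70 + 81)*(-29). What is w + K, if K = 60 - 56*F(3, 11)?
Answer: -6671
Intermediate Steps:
w = -4379 (w = 151*(-29) = -4379)
F(W, E) = 9 + E*W (F(W, E) = 2 + (E*W + 7) = 2 + (7 + E*W) = 9 + E*W)
K = -2292 (K = 60 - 56*(9 + 11*3) = 60 - 56*(9 + 33) = 60 - 56*42 = 60 - 2352 = -2292)
w + K = -4379 - 2292 = -6671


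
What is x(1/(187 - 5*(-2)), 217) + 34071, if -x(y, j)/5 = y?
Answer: 6711982/197 ≈ 34071.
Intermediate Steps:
x(y, j) = -5*y
x(1/(187 - 5*(-2)), 217) + 34071 = -5/(187 - 5*(-2)) + 34071 = -5/(187 + 10) + 34071 = -5/197 + 34071 = 6711982/197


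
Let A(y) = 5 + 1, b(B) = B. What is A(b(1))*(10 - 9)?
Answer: 6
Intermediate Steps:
A(y) = 6
A(b(1))*(10 - 9) = 6*(10 - 9) = 6*1 = 6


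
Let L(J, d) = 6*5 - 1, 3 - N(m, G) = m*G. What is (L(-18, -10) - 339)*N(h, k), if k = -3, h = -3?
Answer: 1860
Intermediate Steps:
N(m, G) = 3 - G*m (N(m, G) = 3 - m*G = 3 - G*m)
L(J, d) = 29 (L(J, d) = 30 - 1 = 29)
(L(-18, -10) - 339)*N(h, k) = (29 - 339)*(3 - 1*(-3)*(-3)) = -310*(3 - 9) = -310*(-6) = 1860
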